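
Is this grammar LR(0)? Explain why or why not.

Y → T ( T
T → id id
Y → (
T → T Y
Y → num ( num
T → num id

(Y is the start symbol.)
A grammar is LR(0) if no state in the canonical LR(0) collection has:
  - both a shift item (dot before a terminal) and a complete item (shift-reduce conflict), or
  - two or more complete items (reduce-reduce conflict; the accept item [Y' → Y .] counts as a complete item here).

Augment with Y' → Y and build the canonical LR(0) collection (I0 = CLOSURE({[Y' → . Y]}), then GOTO on every symbol after a dot until no new states appear). It has 14 states:
  I0: { [T → . T Y], [T → . id id], [T → . num id], [Y → . (], [Y → . T ( T], [Y → . num ( num], [Y' → . Y] }  — shift
  I1: { [Y → ( .] }  — reduce
  I2: { [T → . T Y], [T → . id id], [T → . num id], [T → T . Y], [Y → . (], [Y → . T ( T], [Y → . num ( num], [Y → T . ( T] }  — shift
  I3: { [Y' → Y .] }  — accept
  I4: { [T → id . id] }  — shift
  I5: { [T → num . id], [Y → num . ( num] }  — shift
  I6: { [Y → num ( . num] }  — shift
  I7: { [T → num id .] }  — reduce
  I8: { [Y → num ( num .] }  — reduce
  I9: { [T → id id .] }  — reduce
  I10: { [T → . T Y], [T → . id id], [T → . num id], [Y → ( .], [Y → T ( . T] }  — shift, reduce
  I11: { [T → T Y .] }  — reduce
  I12: { [T → . T Y], [T → . id id], [T → . num id], [T → T . Y], [Y → . (], [Y → . T ( T], [Y → . num ( num], [Y → T ( T .] }  — shift, reduce
  I13: { [T → num . id] }  — shift

Conflict in state I10:
  Shift-reduce conflict between [Y → ( .] and [T → . id id]
So the grammar is NOT LR(0).

Answer: No. Shift-reduce conflict between [Y → ( .] and [T → . id id]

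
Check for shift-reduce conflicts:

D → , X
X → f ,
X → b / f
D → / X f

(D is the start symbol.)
Augment with D' → D and build the canonical LR(0) collection (I0 = CLOSURE({[D' → . D]}), then GOTO on every symbol after a dot until no new states appear). It has 12 states:
  I0: { [D → . , X], [D → . / X f], [D' → . D] }  — shift
  I1: { [D → , . X], [X → . b / f], [X → . f ,] }  — shift
  I2: { [D → / . X f], [X → . b / f], [X → . f ,] }  — shift
  I3: { [D' → D .] }  — accept
  I4: { [D → / X . f] }  — shift
  I5: { [X → b . / f] }  — shift
  I6: { [X → f . ,] }  — shift
  I7: { [X → f , .] }  — reduce
  I8: { [X → b / . f] }  — shift
  I9: { [X → b / f .] }  — reduce
  I10: { [D → / X f .] }  — reduce
  I11: { [D → , X .] }  — reduce

No state contains both a complete item and a shift item.

Answer: No shift-reduce conflicts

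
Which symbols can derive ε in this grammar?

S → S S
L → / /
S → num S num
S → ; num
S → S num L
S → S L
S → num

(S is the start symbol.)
A non-terminal is nullable if it can derive ε (the empty string): either it has an ε-production, or it has a production whose right-hand side consists entirely of nullable non-terminals.

There are no ε-productions, so no non-terminal can derive ε.
No non-terminals are nullable.

Answer: None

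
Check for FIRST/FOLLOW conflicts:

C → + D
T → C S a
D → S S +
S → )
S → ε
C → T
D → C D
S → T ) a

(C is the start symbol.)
Yes. S → ')' with FOLLOW(S) on { ')' }; S → T ')' a with FOLLOW(S) on { '+' }

A FIRST/FOLLOW conflict occurs when a non-terminal N has a nullable alternative N → β (β ⇒* ε) and another alternative N → α with FIRST(α) ∩ FOLLOW(N) ≠ ∅: on such a lookahead the parser cannot decide between expanding α and letting N vanish via β.

Nullable non-terminals: S.
FIRST sets used below: FIRST(T) = { '+' }

S: nullable alternative(s) S → ε; FOLLOW(S) = { ')', '+', 'a' }
  S → ): FIRST \ {ε} = { ')' } — overlaps FOLLOW(S) on { ')' }: CONFLICT
  S → ε: FIRST \ {ε} = { } — this is the only nullable alternative, skip
  S → T ) a: FIRST \ {ε} = { '+' } — overlaps FOLLOW(S) on { '+' }: CONFLICT

C, D, T have no nullable alternative, so no FIRST/FOLLOW check is needed there.

So the grammar has 2 FIRST/FOLLOW conflicts (marked CONFLICT above).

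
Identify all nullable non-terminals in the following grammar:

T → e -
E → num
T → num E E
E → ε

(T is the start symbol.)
{ 'E' }

ε-productions: E → ε
So E is immediately nullable.
No further non-terminal can be added: every production for the remaining non-terminals contains a terminal or a non-nullable non-terminal.
Nullable = { 'E' }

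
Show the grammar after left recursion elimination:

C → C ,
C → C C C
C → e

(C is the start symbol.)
C → e C'
C' → , C'
C' → C C C'
C' → ε

C is directly left-recursive. The standard transformation for
  A → A α₁ | ... | A α_m | β₁ | ... | β_n
is
  A  → β₁ A' | ... | β_n A'
  A' → α₁ A' | ... | α_m A' | ε

C → e becomes C → e C'
C → C , becomes C' → , C'
C → C C C becomes C' → C C C'
Add C' → ε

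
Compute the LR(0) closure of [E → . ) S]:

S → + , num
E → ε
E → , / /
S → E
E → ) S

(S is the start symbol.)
{ [E → . ) S] }

To compute CLOSURE, for each item [A → α.Bβ] where B is a non-terminal, add [B → .γ] for all productions B → γ; repeat for the newly added items until nothing changes.

Start with: [E → . ) S]
The dot precedes the terminal ')', so nothing is added.

CLOSURE = { [E → . ) S] }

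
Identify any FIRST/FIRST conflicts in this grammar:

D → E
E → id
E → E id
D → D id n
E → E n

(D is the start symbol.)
A FIRST/FIRST conflict occurs when two productions N → α and N → β for the same non-terminal have FIRST(α) ∩ FIRST(β) ≠ ∅ (with ε ∈ FIRST of a nullable right-hand side, so two nullable alternatives also conflict).

FIRST sets of the non-terminals at (or reachable through a nullable prefix from) the front of some alternative:
  FIRST(E) = { 'id' }
  FIRST(D) = { 'id' }

Productions for D:
  D → E: FIRST = { 'id' }
  D → D id n: FIRST = { 'id' }
Productions for E:
  E → id: FIRST = { 'id' }
  E → E id: FIRST = { 'id' }
  E → E n: FIRST = { 'id' }

Conflict for D: D → E and D → D id n
  Overlap: { 'id' }
Conflict for E: E → id and E → E id
  Overlap: { 'id' }
Conflict for E: E → id and E → E n
  Overlap: { 'id' }
Conflict for E: E → E id and E → E n
  Overlap: { 'id' }

Answer: Yes. D → E / D → D id n on { 'id' }; E → id / E → E id on { 'id' }; E → id / E → E n on { 'id' }; E → E id / E → E n on { 'id' }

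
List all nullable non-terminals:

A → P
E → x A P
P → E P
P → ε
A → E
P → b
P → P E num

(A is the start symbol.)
{ 'A', 'P' }

ε-productions: P → ε
So P is immediately nullable.
A → P: every symbol on the right is nullable, so A is nullable too.
No further non-terminal can be added: every production for the remaining non-terminals contains a terminal or a non-nullable non-terminal.
Nullable = { 'A', 'P' }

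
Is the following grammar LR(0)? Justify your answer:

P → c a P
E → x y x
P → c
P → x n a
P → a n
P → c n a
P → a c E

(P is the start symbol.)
A grammar is LR(0) if no state in the canonical LR(0) collection has:
  - both a shift item (dot before a terminal) and a complete item (shift-reduce conflict), or
  - two or more complete items (reduce-reduce conflict; the accept item [P' → P .] counts as a complete item here).

Augment with P' → P and build the canonical LR(0) collection (I0 = CLOSURE({[P' → . P]}), then GOTO on every symbol after a dot until no new states appear). It has 17 states:
  I0: { [P → . a c E], [P → . a n], [P → . c a P], [P → . c n a], [P → . c], [P → . x n a], [P' → . P] }  — shift
  I1: { [P' → P .] }  — accept
  I2: { [P → a . c E], [P → a . n] }  — shift
  I3: { [P → c . a P], [P → c . n a], [P → c .] }  — shift, reduce
  I4: { [P → x . n a] }  — shift
  I5: { [P → x n . a] }  — shift
  I6: { [P → x n a .] }  — reduce
  I7: { [P → . a c E], [P → . a n], [P → . c a P], [P → . c n a], [P → . c], [P → . x n a], [P → c a . P] }  — shift
  I8: { [P → c n . a] }  — shift
  I9: { [P → c n a .] }  — reduce
  I10: { [P → c a P .] }  — reduce
  I11: { [E → . x y x], [P → a c . E] }  — shift
  I12: { [P → a n .] }  — reduce
  I13: { [P → a c E .] }  — reduce
  I14: { [E → x . y x] }  — shift
  I15: { [E → x y . x] }  — shift
  I16: { [E → x y x .] }  — reduce

Conflict in state I3:
  Shift-reduce conflict between [P → c .] and [P → c . a P]
So the grammar is NOT LR(0).

Answer: No. Shift-reduce conflict between [P → c .] and [P → c . a P]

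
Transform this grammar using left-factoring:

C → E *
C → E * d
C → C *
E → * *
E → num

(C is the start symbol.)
C → E * C'
C' → ε
C' → d
C → C *
E → * *
E → num

Left-factoring transforms A → αβ₁ | αβ₂ into A → αA' and A' → β₁ | β₂
(α is the longest common prefix among the alternatives). Repeat until
no nonterminal has two alternatives with a common prefix.

Round 1: C has alternatives sharing prefix 'E *'. Introduce C': C → E * C'
  Add: C' → ε
  Add: C' → d

No remaining common prefixes — done.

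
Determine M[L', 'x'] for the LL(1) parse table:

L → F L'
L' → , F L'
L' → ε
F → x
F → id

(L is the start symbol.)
To find M[L', 'x'], we find productions for L' where 'x' is in the predict set (PREDICT(N → α) = (FIRST(α) \ {ε}) ∪ (FOLLOW(N) if α ⇒* ε)).

Relevant sets:
  FOLLOW(L') = { $ }

L' → , F L': PREDICT = { ',' }
L' → ε: PREDICT = { $ }

M[L', 'x'] is empty (no production applies)

Answer: Empty (error entry)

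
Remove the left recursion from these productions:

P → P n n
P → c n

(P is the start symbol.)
P is directly left-recursive. The standard transformation for
  A → A α₁ | ... | A α_m | β₁ | ... | β_n
is
  A  → β₁ A' | ... | β_n A'
  A' → α₁ A' | ... | α_m A' | ε

P → c n becomes P → c n P'
P → P n n becomes P' → n n P'
Add P' → ε

Resulting grammar:
P → c n P'
P' → n n P'
P' → ε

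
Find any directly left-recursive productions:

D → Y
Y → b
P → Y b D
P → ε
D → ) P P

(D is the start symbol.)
D → Y: starts with Y
Y → b: starts with b
P → Y b D: starts with Y
P → ε: starts with ε
D → ) P P: starts with ')'

No direct left recursion found.

Answer: No direct left recursion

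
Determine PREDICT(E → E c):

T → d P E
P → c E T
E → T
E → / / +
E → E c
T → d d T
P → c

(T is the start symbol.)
PREDICT(E → E c) = (FIRST(RHS) \ {ε}) ∪ (FOLLOW(E) if ε ∈ FIRST(RHS), i.e. RHS ⇒* ε)
FIRST(E) = { '/', 'd' }
FIRST(E c) = { '/', 'd' }
ε ∉ FIRST(E c), so FOLLOW(E) is not added.
PREDICT(E → E c) = { '/', 'd' }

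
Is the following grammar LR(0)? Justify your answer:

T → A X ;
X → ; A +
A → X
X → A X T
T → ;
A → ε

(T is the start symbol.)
No. Shift-reduce conflict between [A → .] and [T → . ;]

Augment with T' → T and build the canonical LR(0) collection (I0 = CLOSURE({[T' → . T]}), then GOTO on every symbol after a dot until no new states appear). It has 13 states:
  I0: { [A → . X], [A → .], [T → . ;], [T → . A X ;], [T' → . T], [X → . ; A +], [X → . A X T] }  — shift, reduce
  I1: { [A → . X], [A → .], [T → ; .], [X → . ; A +], [X → . A X T], [X → ; . A +] }  — shift, 2 reduces
  I2: { [A → . X], [A → .], [T → A . X ;], [X → . ; A +], [X → . A X T], [X → A . X T] }  — shift, reduce
  I3: { [T' → T .] }  — accept
  I4: { [A → X .] }  — reduce
  I5: { [A → . X], [A → .], [X → . ; A +], [X → . A X T], [X → ; . A +] }  — shift, reduce
  I6: { [A → . X], [A → .], [X → . ; A +], [X → . A X T], [X → A . X T] }  — shift, reduce
  I7: { [A → . X], [A → .], [A → X .], [T → . ;], [T → . A X ;], [T → A X . ;], [X → . ; A +], [X → . A X T], [X → A X . T] }  — shift, 2 reduces
  I8: { [A → . X], [A → .], [T → ; .], [T → A X ; .], [X → . ; A +], [X → . A X T], [X → ; . A +] }  — shift, 3 reduces
  I9: { [X → A X T .] }  — reduce
  I10: { [A → . X], [A → .], [X → . ; A +], [X → . A X T], [X → ; A . +], [X → A . X T] }  — shift, reduce
  I11: { [X → ; A + .] }  — reduce
  I12: { [A → . X], [A → .], [A → X .], [T → . ;], [T → . A X ;], [X → . ; A +], [X → . A X T], [X → A X . T] }  — shift, 2 reduces

Conflict in state I0:
  Shift-reduce conflict between [A → .] and [T → . ;]
So the grammar is NOT LR(0).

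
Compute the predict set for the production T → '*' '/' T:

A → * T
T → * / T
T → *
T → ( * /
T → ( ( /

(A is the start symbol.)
PREDICT(T → '*' '/' T) = (FIRST(RHS) \ {ε}) ∪ (FOLLOW(T) if ε ∈ FIRST(RHS), i.e. RHS ⇒* ε)
FIRST('*' '/' T) = { '*' }
ε ∉ FIRST('*' '/' T), so FOLLOW(T) is not added.
PREDICT(T → '*' '/' T) = { '*' }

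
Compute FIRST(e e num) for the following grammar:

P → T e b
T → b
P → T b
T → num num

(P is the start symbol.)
{ 'e' }

To compute FIRST(e e num), process the symbols left to right:
Symbol e is a terminal. Add 'e' and stop.
FIRST(e e num) = { 'e' }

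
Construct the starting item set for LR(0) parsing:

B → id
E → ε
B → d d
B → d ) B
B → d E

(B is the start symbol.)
First, augment the grammar with B' → B
I₀ = CLOSURE({ [B' → . B] }):
  [B' → . B] has the dot before B: add [B → . id], [B → . d d], [B → . d ) B], [B → . d E]
No further items can be added.

I₀ = { [B → . d ) B], [B → . d E], [B → . d d], [B → . id], [B' → . B] }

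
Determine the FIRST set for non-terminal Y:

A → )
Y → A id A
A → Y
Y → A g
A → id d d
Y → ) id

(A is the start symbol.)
FIRST sets of the other non-terminals involved (by the same procedure, iterated to a fixed point):
  FIRST(A) = { ')', 'id' }

From Y → A id A:
  - A is a non-terminal: add FIRST(A) \ {ε} = { ')', 'id' }
    A is not nullable, so stop
From Y → A g:
  - A is a non-terminal: add FIRST(A) \ {ε} = { ')', 'id' }
    A is not nullable, so stop
From Y → ) id:
  - ')' is a terminal: add ')' and stop

Collecting: FIRST(Y) = { ')', 'id' }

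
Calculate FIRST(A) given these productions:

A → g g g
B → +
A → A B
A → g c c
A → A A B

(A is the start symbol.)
From A → g g g:
  - g is a terminal: add 'g' and stop
From A → A B:
  - A is the symbol being defined: contributes nothing new
    A is not nullable, so stop
From A → g c c:
  - g is a terminal: add 'g' and stop
From A → A A B:
  - A is the symbol being defined: contributes nothing new
    A is not nullable, so stop

Collecting: FIRST(A) = { 'g' }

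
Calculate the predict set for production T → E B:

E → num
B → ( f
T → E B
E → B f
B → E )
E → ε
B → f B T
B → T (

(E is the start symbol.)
PREDICT(T → E B) = (FIRST(RHS) \ {ε}) ∪ (FOLLOW(T) if ε ∈ FIRST(RHS), i.e. RHS ⇒* ε)
FIRST(E) = { '(', ')', 'f', 'num', ε }
FIRST(B) = { '(', ')', 'f', 'num' }
FIRST(E B) = { '(', ')', 'f', 'num' }
ε ∉ FIRST(E B), so FOLLOW(T) is not added.
PREDICT(T → E B) = { '(', ')', 'f', 'num' }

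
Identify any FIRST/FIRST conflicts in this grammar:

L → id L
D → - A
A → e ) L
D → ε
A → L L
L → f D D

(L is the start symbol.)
No FIRST/FIRST conflicts.

FIRST sets of the non-terminals at (or reachable through a nullable prefix from) the front of some alternative:
  FIRST(L) = { 'f', 'id' }

Productions for L:
  L → id L: FIRST = { 'id' }
  L → f D D: FIRST = { 'f' }
Productions for D:
  D → - A: FIRST = { '-' }
  D → ε: FIRST = { ε }
Productions for A:
  A → e ) L: FIRST = { 'e' }
  A → L L: FIRST = { 'f', 'id' }

All alternatives of each non-terminal have pairwise disjoint FIRST sets.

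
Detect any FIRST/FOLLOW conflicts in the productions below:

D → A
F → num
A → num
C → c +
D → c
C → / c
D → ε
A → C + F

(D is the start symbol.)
A FIRST/FOLLOW conflict occurs when a non-terminal N has a nullable alternative N → β (β ⇒* ε) and another alternative N → α with FIRST(α) ∩ FOLLOW(N) ≠ ∅: on such a lookahead the parser cannot decide between expanding α and letting N vanish via β.

Nullable non-terminals: D.
FIRST sets used below: FIRST(A) = { '/', 'c', 'num' }

D: nullable alternative(s) D → ε; FOLLOW(D) = { $ }
  D → A: FIRST \ {ε} = { '/', 'c', 'num' } — disjoint from FOLLOW(D)
  D → c: FIRST \ {ε} = { 'c' } — disjoint from FOLLOW(D)
  D → ε: FIRST \ {ε} = { } — this is the only nullable alternative, skip

A, C, F have no nullable alternative, so no FIRST/FOLLOW check is needed there.

No FIRST/FOLLOW conflicts found.

Answer: No FIRST/FOLLOW conflicts.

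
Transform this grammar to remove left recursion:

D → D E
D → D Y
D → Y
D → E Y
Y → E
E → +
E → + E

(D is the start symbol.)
D → Y D'
D → E Y D'
D' → E D'
D' → Y D'
D' → ε
Y → E
E → +
E → + E

D is directly left-recursive. The standard transformation for
  A → A α₁ | ... | A α_m | β₁ | ... | β_n
is
  A  → β₁ A' | ... | β_n A'
  A' → α₁ A' | ... | α_m A' | ε

D → Y becomes D → Y D'
D → E Y becomes D → E Y D'
D → D E becomes D' → E D'
D → D Y becomes D' → Y D'
Add D' → ε

Productions for other non-terminals are unchanged:
  Y → E
  E → +
  E → + E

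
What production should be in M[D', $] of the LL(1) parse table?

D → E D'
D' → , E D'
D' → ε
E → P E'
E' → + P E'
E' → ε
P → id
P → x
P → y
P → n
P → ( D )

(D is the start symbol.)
To find M[D', $], we find productions for D' where $ is in the predict set (PREDICT(N → α) = (FIRST(α) \ {ε}) ∪ (FOLLOW(N) if α ⇒* ε)).

Relevant sets:
  FOLLOW(D') = { $, ')' }

D' → , E D': PREDICT = { ',' }
D' → ε: PREDICT = { $, ')' }
  $ is in predict set, so this production goes in M[D', $]

M[D', $] = D' → ε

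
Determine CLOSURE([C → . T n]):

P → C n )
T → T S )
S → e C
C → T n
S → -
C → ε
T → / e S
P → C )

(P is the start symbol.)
{ [C → . T n], [T → . / e S], [T → . T S )] }

To compute CLOSURE, for each item [A → α.Bβ] where B is a non-terminal, add [B → .γ] for all productions B → γ; repeat for the newly added items until nothing changes.

Start with: [C → . T n]
  [C → . T n] has the dot before T: add [T → . T S )], [T → . / e S]
No further items can be added.

CLOSURE = { [C → . T n], [T → . / e S], [T → . T S )] }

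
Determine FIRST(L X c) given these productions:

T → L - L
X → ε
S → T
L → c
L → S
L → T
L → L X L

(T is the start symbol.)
FIRST sets of the non-terminals involved (from the grammar, by fixed-point iteration):
  FIRST(L) = { 'c' }

To compute FIRST(L X c), process the symbols left to right:
Symbol L is a non-terminal. Add FIRST(L) \ {ε} = { 'c' }
L is not nullable (ε ∉ FIRST(L)), so stop here.
FIRST(L X c) = { 'c' }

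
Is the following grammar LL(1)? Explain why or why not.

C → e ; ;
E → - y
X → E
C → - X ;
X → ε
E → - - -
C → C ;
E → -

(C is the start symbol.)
A grammar is LL(1) if for each non-terminal N with multiple productions, the predict sets of those productions are pairwise disjoint, where PREDICT(N → α) = (FIRST(α) \ {ε}) ∪ (FOLLOW(N) if α ⇒* ε).

Relevant sets:
  FIRST(C) = { '-', 'e' }
  FIRST(E) = { '-' }
  FOLLOW(X) = { ';' }

For C:
  PREDICT(C → e ';' ';') = { 'e' }
  PREDICT(C → '-' X ';') = { '-' }
  PREDICT(C → C ';') = { '-', 'e' }
For E:
  PREDICT(E → '-' y) = { '-' }
  PREDICT(E → '-' '-' '-') = { '-' }
  PREDICT(E → '-') = { '-' }
For X:
  PREDICT(X → E) = { '-' }
  PREDICT(X → ε) = { ';' }

Conflict found: Predict set conflict for C: { 'e' }
The grammar is NOT LL(1).

Answer: No. Predict set conflict for C: { 'e' }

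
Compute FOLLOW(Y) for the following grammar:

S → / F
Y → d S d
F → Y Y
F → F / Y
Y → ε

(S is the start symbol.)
{ $, '/', 'd' }

To compute FOLLOW(Y), find every occurrence of Y on a right-hand side N → α Y β: add FIRST(β) \ {ε}, and if β is empty or nullable also add FOLLOW(N). Iterate to a fixed point.

In F → Y Y: Y is followed by Y, add FIRST(Y) \ {ε} = { 'd' }
  Y is nullable, so also add FOLLOW(F)
In F → Y Y: Y is at the end, add FOLLOW(F)
In F → F / Y: Y is at the end, add FOLLOW(F)

The FOLLOW sets referred to above (computed the same way, to a fixed point):
  FOLLOW(F) = { $, '/', 'd' }

Taking the union: FOLLOW(Y) = { $, '/', 'd' }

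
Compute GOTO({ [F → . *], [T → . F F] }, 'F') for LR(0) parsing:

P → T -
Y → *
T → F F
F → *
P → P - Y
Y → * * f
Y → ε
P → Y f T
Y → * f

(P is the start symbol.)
{ [F → . *], [T → F . F] }

GOTO(I, 'F') = CLOSURE({ [A → αX.β] : [A → α.Xβ] ∈ I, X = 'F' })

Items with dot before 'F', with the dot advanced:
  [T → . F F] → [T → F . F]
Closure of the advanced items:
  [T → F . F] has the dot before F: add [F → . *]

GOTO = { [F → . *], [T → F . F] }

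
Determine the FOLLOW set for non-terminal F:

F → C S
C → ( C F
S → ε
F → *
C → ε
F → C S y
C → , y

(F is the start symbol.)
To compute FOLLOW(F), find every occurrence of F on a right-hand side N → α F β: add FIRST(β) \ {ε}, and if β is empty or nullable also add FOLLOW(N). Iterate to a fixed point.

F is the start symbol, so $ ∈ FOLLOW(F).
In C → ( C F: F is at the end, add FOLLOW(C)

The FOLLOW sets referred to above (computed the same way, to a fixed point):
  FOLLOW(C) = { $, '(', '*', ',', 'y' }

Taking the union: FOLLOW(F) = { $, '(', '*', ',', 'y' }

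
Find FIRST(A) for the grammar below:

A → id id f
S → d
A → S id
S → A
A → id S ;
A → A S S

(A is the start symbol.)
To compute FIRST(A), examine every production with A on the left-hand side, reading each right-hand side left to right until a non-nullable symbol is reached.

FIRST sets of the other non-terminals involved (by the same procedure, iterated to a fixed point):
  FIRST(S) = { 'd', 'id' }

From A → id id f:
  - id is a terminal: add 'id' and stop
From A → S id:
  - S is a non-terminal: add FIRST(S) \ {ε} = { 'd', 'id' }
    S is not nullable, so stop
From A → id S ;:
  - id is a terminal: add 'id' and stop
From A → A S S:
  - A is the symbol being defined: contributes nothing new
    A is not nullable, so stop

Collecting: FIRST(A) = { 'd', 'id' }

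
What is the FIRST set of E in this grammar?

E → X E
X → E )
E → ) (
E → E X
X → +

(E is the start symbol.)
{ ')', '+' }

FIRST sets of the other non-terminals involved (by the same procedure, iterated to a fixed point):
  FIRST(X) = { ')', '+' }

From E → X E:
  - X is a non-terminal: add FIRST(X) \ {ε} = { ')', '+' }
    X is not nullable, so stop
From E → ) (:
  - ')' is a terminal: add ')' and stop
From E → E X:
  - E is the symbol being defined: contributes nothing new
    E is not nullable, so stop

Collecting: FIRST(E) = { ')', '+' }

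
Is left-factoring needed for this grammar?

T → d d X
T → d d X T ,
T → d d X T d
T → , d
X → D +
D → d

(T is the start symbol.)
Left-factoring is needed when two productions for the same non-terminal
share a common prefix on the right-hand side.

Productions for T:
  T → d d X
  T → d d X T ,
  T → d d X T d
  T → , d

Found common prefix 'd d X' in productions for T

Answer: Yes, T has productions with common prefix 'd d X'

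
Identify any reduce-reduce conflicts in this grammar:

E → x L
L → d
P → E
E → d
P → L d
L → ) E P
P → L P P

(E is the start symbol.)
A reduce-reduce conflict occurs when an LR(0) state has two complete items [A → α .] and [B → β .] — both call for a reduction, and with no lookahead the parser cannot choose between them.

Augment with E' → E and build the canonical LR(0) collection (I0 = CLOSURE({[E' → . E]}), then GOTO on every symbol after a dot until no new states appear). It has 15 states:
  I0: { [E → . d], [E → . x L], [E' → . E] }  — shift
  I1: { [E' → E .] }  — accept
  I2: { [E → d .] }  — reduce
  I3: { [E → x . L], [L → . ) E P], [L → . d] }  — shift
  I4: { [E → . d], [E → . x L], [L → ) . E P] }  — shift
  I5: { [E → x L .] }  — reduce
  I6: { [L → d .] }  — reduce
  I7: { [E → . d], [E → . x L], [L → ) E . P], [L → . ) E P], [L → . d], [P → . E], [P → . L P P], [P → . L d] }  — shift
  I8: { [P → E .] }  — reduce
  I9: { [E → . d], [E → . x L], [L → . ) E P], [L → . d], [P → . E], [P → . L P P], [P → . L d], [P → L . P P], [P → L . d] }  — shift
  I10: { [L → ) E P .] }  — reduce
  I11: { [E → d .], [L → d .] }  — 2 reduces
  I12: { [E → . d], [E → . x L], [L → . ) E P], [L → . d], [P → . E], [P → . L P P], [P → . L d], [P → L P . P] }  — shift
  I13: { [E → d .], [L → d .], [P → L d .] }  — 3 reduces
  I14: { [P → L P P .] }  — reduce

I11 contains complete items [E → d .], [L → d .] — reduce-reduce conflict.
I13 contains complete items [E → d .], [L → d .], [P → L d .] — reduce-reduce conflict.

Answer: Yes — I11: [E → d .] vs [L → d .]; I13: [E → d .] vs [L → d .]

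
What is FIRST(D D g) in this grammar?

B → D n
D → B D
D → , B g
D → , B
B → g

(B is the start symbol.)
{ ',', 'g' }

FIRST sets of the non-terminals involved (from the grammar, by fixed-point iteration):
  FIRST(D) = { ',', 'g' }

To compute FIRST(D D g), process the symbols left to right:
Symbol D is a non-terminal. Add FIRST(D) \ {ε} = { ',', 'g' }
D is not nullable (ε ∉ FIRST(D)), so stop here.
FIRST(D D g) = { ',', 'g' }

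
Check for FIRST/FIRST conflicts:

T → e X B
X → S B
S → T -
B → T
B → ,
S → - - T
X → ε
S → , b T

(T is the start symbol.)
No FIRST/FIRST conflicts.

A FIRST/FIRST conflict occurs when two productions N → α and N → β for the same non-terminal have FIRST(α) ∩ FIRST(β) ≠ ∅ (with ε ∈ FIRST of a nullable right-hand side, so two nullable alternatives also conflict).

FIRST sets of the non-terminals at (or reachable through a nullable prefix from) the front of some alternative:
  FIRST(S) = { ',', '-', 'e' }
  FIRST(T) = { 'e' }

Productions for X:
  X → S B: FIRST = { ',', '-', 'e' }
  X → ε: FIRST = { ε }
Productions for S:
  S → T -: FIRST = { 'e' }
  S → - - T: FIRST = { '-' }
  S → , b T: FIRST = { ',' }
Productions for B:
  B → T: FIRST = { 'e' }
  B → ,: FIRST = { ',' }
T has only one production, so no FIRST/FIRST conflict is possible there.

All alternatives of each non-terminal have pairwise disjoint FIRST sets.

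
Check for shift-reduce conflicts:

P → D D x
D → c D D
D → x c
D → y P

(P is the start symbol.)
No shift-reduce conflicts

A shift-reduce conflict occurs when an LR(0) state has both:
  - a complete (reduce) item [A → α .] (dot at the end), and
  - a shift item [B → β . c γ] (dot before a terminal).

Augment with P' → P and build the canonical LR(0) collection (I0 = CLOSURE({[P' → . P]}), then GOTO on every symbol after a dot until no new states appear). It has 12 states:
  I0: { [D → . c D D], [D → . x c], [D → . y P], [P → . D D x], [P' → . P] }  — shift
  I1: { [D → . c D D], [D → . x c], [D → . y P], [P → D . D x] }  — shift
  I2: { [P' → P .] }  — accept
  I3: { [D → . c D D], [D → . x c], [D → . y P], [D → c . D D] }  — shift
  I4: { [D → x . c] }  — shift
  I5: { [D → . c D D], [D → . x c], [D → . y P], [D → y . P], [P → . D D x] }  — shift
  I6: { [D → y P .] }  — reduce
  I7: { [D → x c .] }  — reduce
  I8: { [D → . c D D], [D → . x c], [D → . y P], [D → c D . D] }  — shift
  I9: { [D → c D D .] }  — reduce
  I10: { [P → D D . x] }  — shift
  I11: { [P → D D x .] }  — reduce

No state contains both a complete item and a shift item.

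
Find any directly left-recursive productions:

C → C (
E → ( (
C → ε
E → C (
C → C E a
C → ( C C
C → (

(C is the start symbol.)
Yes, C is left-recursive

Direct left recursion occurs when N → N α for some non-terminal N (the right-hand side begins with the left-hand side itself).

C → C (: LEFT RECURSIVE (starts with C)
E → ( (: starts with '('
C → ε: starts with ε
E → C (: starts with C
C → C E a: LEFT RECURSIVE (starts with C)
C → ( C C: starts with '('
C → (: starts with '('

The grammar has direct left recursion on: C.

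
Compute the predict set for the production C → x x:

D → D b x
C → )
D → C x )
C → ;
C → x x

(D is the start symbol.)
{ 'x' }

PREDICT(C → x x) = (FIRST(RHS) \ {ε}) ∪ (FOLLOW(C) if ε ∈ FIRST(RHS), i.e. RHS ⇒* ε)
FIRST(x x) = { 'x' }
ε ∉ FIRST(x x), so FOLLOW(C) is not added.
PREDICT(C → x x) = { 'x' }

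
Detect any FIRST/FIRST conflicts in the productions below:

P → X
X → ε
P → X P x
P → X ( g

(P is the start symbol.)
A FIRST/FIRST conflict occurs when two productions N → α and N → β for the same non-terminal have FIRST(α) ∩ FIRST(β) ≠ ∅ (with ε ∈ FIRST of a nullable right-hand side, so two nullable alternatives also conflict).

FIRST sets of the non-terminals at (or reachable through a nullable prefix from) the front of some alternative:
  FIRST(X) = { ε }
  FIRST(P) = { '(', 'x', ε }

Productions for P:
  P → X: FIRST = { ε }
  P → X P x: FIRST = { '(', 'x' }
  P → X ( g: FIRST = { '(' }
X has only one production, so no FIRST/FIRST conflict is possible there.

Conflict for P: P → X P x and P → X ( g
  Overlap: { '(' }

Answer: Yes. P → X P x / P → X '(' g on { '(' }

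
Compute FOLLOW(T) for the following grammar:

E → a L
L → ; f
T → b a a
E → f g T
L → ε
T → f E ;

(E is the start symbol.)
{ $, ';' }

To compute FOLLOW(T), find every occurrence of T on a right-hand side N → α T β: add FIRST(β) \ {ε}, and if β is empty or nullable also add FOLLOW(N). Iterate to a fixed point.

In E → f g T: T is at the end, add FOLLOW(E)

The FOLLOW sets referred to above (computed the same way, to a fixed point):
  FOLLOW(E) = { $, ';' }

Taking the union: FOLLOW(T) = { $, ';' }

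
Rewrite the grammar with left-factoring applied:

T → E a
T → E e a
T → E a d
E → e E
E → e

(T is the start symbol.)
T → E T'
T' → a T''
T'' → ε
T'' → d
T' → e a
E → e E'
E' → E
E' → ε

Left-factoring transforms A → αβ₁ | αβ₂ into A → αA' and A' → β₁ | β₂
(α is the longest common prefix among the alternatives). Repeat until
no nonterminal has two alternatives with a common prefix.

Round 1: T has alternatives sharing prefix 'E'. Introduce T': T → E T'
  Add: T' → a
  Add: T' → e a
  Add: T' → a d

Round 2: T' has alternatives sharing prefix 'a'. Introduce T'': T' → a T''
  Add: T'' → ε
  Add: T'' → d

Round 3: E has alternatives sharing prefix 'e'. Introduce E': E → e E'
  Add: E' → E
  Add: E' → ε

No remaining common prefixes — done.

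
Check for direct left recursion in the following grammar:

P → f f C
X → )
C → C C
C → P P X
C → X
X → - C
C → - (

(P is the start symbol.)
Yes, C is left-recursive

P → f f C: starts with f
X → ): starts with ')'
C → C C: LEFT RECURSIVE (starts with C)
C → P P X: starts with P
C → X: starts with X
X → - C: starts with '-'
C → - (: starts with '-'

The grammar has direct left recursion on: C.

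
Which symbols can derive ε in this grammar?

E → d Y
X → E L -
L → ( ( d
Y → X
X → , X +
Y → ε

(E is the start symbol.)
ε-productions: Y → ε
So Y is immediately nullable.
No further non-terminal can be added: every production for the remaining non-terminals contains a terminal or a non-nullable non-terminal.
Nullable = { 'Y' }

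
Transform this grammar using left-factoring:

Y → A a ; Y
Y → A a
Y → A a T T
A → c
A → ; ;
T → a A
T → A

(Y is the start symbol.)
Left-factoring transforms A → αβ₁ | αβ₂ into A → αA' and A' → β₁ | β₂
(α is the longest common prefix among the alternatives). Repeat until
no nonterminal has two alternatives with a common prefix.

Round 1: Y has alternatives sharing prefix 'A a'. Introduce Y': Y → A a Y'
  Add: Y' → ; Y
  Add: Y' → ε
  Add: Y' → T T

No remaining common prefixes — done.

Resulting grammar:
Y → A a Y'
Y' → ; Y
Y' → ε
Y' → T T
A → c
A → ; ;
T → a A
T → A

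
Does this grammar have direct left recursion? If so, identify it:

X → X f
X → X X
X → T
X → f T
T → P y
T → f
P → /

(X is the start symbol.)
Yes, X is left-recursive

Direct left recursion occurs when N → N α for some non-terminal N (the right-hand side begins with the left-hand side itself).

X → X f: LEFT RECURSIVE (starts with X)
X → X X: LEFT RECURSIVE (starts with X)
X → T: starts with T
X → f T: starts with f
T → P y: starts with P
T → f: starts with f
P → /: starts with '/'

The grammar has direct left recursion on: X.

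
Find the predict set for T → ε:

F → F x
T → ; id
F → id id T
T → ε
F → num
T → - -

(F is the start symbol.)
PREDICT(T → ε) = (FIRST(RHS) \ {ε}) ∪ (FOLLOW(T) if ε ∈ FIRST(RHS), i.e. RHS ⇒* ε)
The right-hand side is ε (FIRST(ε) = { ε }), so the predict set is FOLLOW(T) = { $, 'x' }
PREDICT(T → ε) = { $, 'x' }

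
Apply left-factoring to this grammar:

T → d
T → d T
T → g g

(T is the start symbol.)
T → d T'
T' → ε
T' → T
T → g g

Left-factoring transforms A → αβ₁ | αβ₂ into A → αA' and A' → β₁ | β₂
(α is the longest common prefix among the alternatives). Repeat until
no nonterminal has two alternatives with a common prefix.

Round 1: T has alternatives sharing prefix 'd'. Introduce T': T → d T'
  Add: T' → ε
  Add: T' → T

No remaining common prefixes — done.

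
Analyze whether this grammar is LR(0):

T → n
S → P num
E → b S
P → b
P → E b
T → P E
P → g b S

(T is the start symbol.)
No. Shift-reduce conflict between [P → b .] and [E → . b S]

Augment with T' → T and build the canonical LR(0) collection (I0 = CLOSURE({[T' → . T]}), then GOTO on every symbol after a dot until no new states appear). It has 15 states:
  I0: { [E → . b S], [P → . E b], [P → . b], [P → . g b S], [T → . P E], [T → . n], [T' → . T] }  — shift
  I1: { [P → E . b] }  — shift
  I2: { [E → . b S], [T → P . E] }  — shift
  I3: { [T' → T .] }  — accept
  I4: { [E → . b S], [E → b . S], [P → . E b], [P → . b], [P → . g b S], [P → b .], [S → . P num] }  — shift, reduce
  I5: { [P → g . b S] }  — shift
  I6: { [T → n .] }  — reduce
  I7: { [E → . b S], [P → . E b], [P → . b], [P → . g b S], [P → g b . S], [S → . P num] }  — shift
  I8: { [S → P . num] }  — shift
  I9: { [P → g b S .] }  — reduce
  I10: { [S → P num .] }  — reduce
  I11: { [E → b S .] }  — reduce
  I12: { [T → P E .] }  — reduce
  I13: { [E → . b S], [E → b . S], [P → . E b], [P → . b], [P → . g b S], [S → . P num] }  — shift
  I14: { [P → E b .] }  — reduce

Conflict in state I4:
  Shift-reduce conflict between [P → b .] and [E → . b S]
So the grammar is NOT LR(0).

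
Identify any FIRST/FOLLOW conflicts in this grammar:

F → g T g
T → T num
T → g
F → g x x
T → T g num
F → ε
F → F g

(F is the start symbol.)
Nullable non-terminals: F.
FIRST sets used below: FIRST(F) = { 'g', ε }

F: nullable alternative(s) F → ε; FOLLOW(F) = { $, 'g' }
  F → g T g: FIRST \ {ε} = { 'g' } — overlaps FOLLOW(F) on { 'g' }: CONFLICT
  F → g x x: FIRST \ {ε} = { 'g' } — overlaps FOLLOW(F) on { 'g' }: CONFLICT
  F → ε: FIRST \ {ε} = { } — this is the only nullable alternative, skip
  F → F g: FIRST \ {ε} = { 'g' } — overlaps FOLLOW(F) on { 'g' }: CONFLICT

T has no nullable alternative, so no FIRST/FOLLOW check is needed there.

So the grammar has 3 FIRST/FOLLOW conflicts (marked CONFLICT above).

Answer: Yes. F → g T g with FOLLOW(F) on { 'g' }; F → g x x with FOLLOW(F) on { 'g' }; F → F g with FOLLOW(F) on { 'g' }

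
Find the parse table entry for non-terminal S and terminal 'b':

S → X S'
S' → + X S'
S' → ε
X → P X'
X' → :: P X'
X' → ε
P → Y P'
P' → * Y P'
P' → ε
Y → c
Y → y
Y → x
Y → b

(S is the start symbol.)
To find M[S, 'b'], we find productions for S where 'b' is in the predict set (PREDICT(N → α) = (FIRST(α) \ {ε}) ∪ (FOLLOW(N) if α ⇒* ε)).

Relevant sets:
  FIRST(X) = { 'b', 'c', 'x', 'y' }

S → X S': PREDICT = { 'b', 'c', 'x', 'y' }
  'b' is in predict set, so this production goes in M[S, 'b']

M[S, 'b'] = S → X S'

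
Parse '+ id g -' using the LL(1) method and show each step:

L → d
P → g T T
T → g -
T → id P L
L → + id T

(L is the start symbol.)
LL(1) parsing maintains a stack (initially the start symbol over $) and the input. At each step: if the stack top is a terminal, match it against the current input token; if it is a non-terminal N, replace it with the RHS of M[N, lookahead] (the unique production whose predict set contains the lookahead).

Stack is shown with the top on the left.

Stack     Input       Action
----------------------------
L $       + id g - $  output L → + id T
+ id T $  + id g - $  match '+'
id T $    id g - $    match 'id'
T $       g - $       output T → g -
g - $     g - $       match 'g'
- $       - $         match '-'
$         $           accept

The string is accepted.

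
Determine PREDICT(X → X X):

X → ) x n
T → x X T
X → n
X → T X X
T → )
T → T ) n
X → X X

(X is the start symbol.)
PREDICT(X → X X) = (FIRST(RHS) \ {ε}) ∪ (FOLLOW(X) if ε ∈ FIRST(RHS), i.e. RHS ⇒* ε)
FIRST(X) = { ')', 'n', 'x' }
FIRST(X X) = { ')', 'n', 'x' }
ε ∉ FIRST(X X), so FOLLOW(X) is not added.
PREDICT(X → X X) = { ')', 'n', 'x' }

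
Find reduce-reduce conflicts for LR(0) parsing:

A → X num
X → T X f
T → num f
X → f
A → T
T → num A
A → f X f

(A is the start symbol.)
Yes — I7: [T → num f .] vs [X → f .]

A reduce-reduce conflict occurs when an LR(0) state has two complete items [A → α .] and [B → β .] — both call for a reduction, and with no lookahead the parser cannot choose between them.

Augment with A' → A and build the canonical LR(0) collection (I0 = CLOSURE({[A' → . A]}), then GOTO on every symbol after a dot until no new states appear). It has 15 states:
  I0: { [A → . T], [A → . X num], [A → . f X f], [A' → . A], [T → . num A], [T → . num f], [X → . T X f], [X → . f] }  — shift
  I1: { [A' → A .] }  — accept
  I2: { [A → T .], [T → . num A], [T → . num f], [X → . T X f], [X → . f], [X → T . X f] }  — shift, reduce
  I3: { [A → X . num] }  — shift
  I4: { [A → f . X f], [T → . num A], [T → . num f], [X → . T X f], [X → . f], [X → f .] }  — shift, reduce
  I5: { [A → . T], [A → . X num], [A → . f X f], [T → . num A], [T → . num f], [T → num . A], [T → num . f], [X → . T X f], [X → . f] }  — shift
  I6: { [T → num A .] }  — reduce
  I7: { [A → f . X f], [T → . num A], [T → . num f], [T → num f .], [X → . T X f], [X → . f], [X → f .] }  — shift, 2 reduces
  I8: { [T → . num A], [T → . num f], [X → . T X f], [X → . f], [X → T . X f] }  — shift
  I9: { [A → f X . f] }  — shift
  I10: { [X → f .] }  — reduce
  I11: { [A → f X f .] }  — reduce
  I12: { [X → T X . f] }  — shift
  I13: { [X → T X f .] }  — reduce
  I14: { [A → X num .] }  — reduce

I7 contains complete items [T → num f .], [X → f .] — reduce-reduce conflict.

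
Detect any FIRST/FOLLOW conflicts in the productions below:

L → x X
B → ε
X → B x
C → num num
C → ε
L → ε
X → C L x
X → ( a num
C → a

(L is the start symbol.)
A FIRST/FOLLOW conflict occurs when a non-terminal N has a nullable alternative N → β (β ⇒* ε) and another alternative N → α with FIRST(α) ∩ FOLLOW(N) ≠ ∅: on such a lookahead the parser cannot decide between expanding α and letting N vanish via β.

Nullable non-terminals: B, C, L.
B has a nullable alternative but only one production, so nothing to check.

C: nullable alternative(s) C → ε; FOLLOW(C) = { 'x' }
  C → num num: FIRST \ {ε} = { 'num' } — disjoint from FOLLOW(C)
  C → ε: FIRST \ {ε} = { } — this is the only nullable alternative, skip
  C → a: FIRST \ {ε} = { 'a' } — disjoint from FOLLOW(C)

L: nullable alternative(s) L → ε; FOLLOW(L) = { $, 'x' }
  L → x X: FIRST \ {ε} = { 'x' } — overlaps FOLLOW(L) on { 'x' }: CONFLICT
  L → ε: FIRST \ {ε} = { } — this is the only nullable alternative, skip

X has no nullable alternative, so no FIRST/FOLLOW check is needed there.

So the grammar has 1 FIRST/FOLLOW conflict (marked CONFLICT above).

Answer: Yes. L → x X with FOLLOW(L) on { 'x' }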